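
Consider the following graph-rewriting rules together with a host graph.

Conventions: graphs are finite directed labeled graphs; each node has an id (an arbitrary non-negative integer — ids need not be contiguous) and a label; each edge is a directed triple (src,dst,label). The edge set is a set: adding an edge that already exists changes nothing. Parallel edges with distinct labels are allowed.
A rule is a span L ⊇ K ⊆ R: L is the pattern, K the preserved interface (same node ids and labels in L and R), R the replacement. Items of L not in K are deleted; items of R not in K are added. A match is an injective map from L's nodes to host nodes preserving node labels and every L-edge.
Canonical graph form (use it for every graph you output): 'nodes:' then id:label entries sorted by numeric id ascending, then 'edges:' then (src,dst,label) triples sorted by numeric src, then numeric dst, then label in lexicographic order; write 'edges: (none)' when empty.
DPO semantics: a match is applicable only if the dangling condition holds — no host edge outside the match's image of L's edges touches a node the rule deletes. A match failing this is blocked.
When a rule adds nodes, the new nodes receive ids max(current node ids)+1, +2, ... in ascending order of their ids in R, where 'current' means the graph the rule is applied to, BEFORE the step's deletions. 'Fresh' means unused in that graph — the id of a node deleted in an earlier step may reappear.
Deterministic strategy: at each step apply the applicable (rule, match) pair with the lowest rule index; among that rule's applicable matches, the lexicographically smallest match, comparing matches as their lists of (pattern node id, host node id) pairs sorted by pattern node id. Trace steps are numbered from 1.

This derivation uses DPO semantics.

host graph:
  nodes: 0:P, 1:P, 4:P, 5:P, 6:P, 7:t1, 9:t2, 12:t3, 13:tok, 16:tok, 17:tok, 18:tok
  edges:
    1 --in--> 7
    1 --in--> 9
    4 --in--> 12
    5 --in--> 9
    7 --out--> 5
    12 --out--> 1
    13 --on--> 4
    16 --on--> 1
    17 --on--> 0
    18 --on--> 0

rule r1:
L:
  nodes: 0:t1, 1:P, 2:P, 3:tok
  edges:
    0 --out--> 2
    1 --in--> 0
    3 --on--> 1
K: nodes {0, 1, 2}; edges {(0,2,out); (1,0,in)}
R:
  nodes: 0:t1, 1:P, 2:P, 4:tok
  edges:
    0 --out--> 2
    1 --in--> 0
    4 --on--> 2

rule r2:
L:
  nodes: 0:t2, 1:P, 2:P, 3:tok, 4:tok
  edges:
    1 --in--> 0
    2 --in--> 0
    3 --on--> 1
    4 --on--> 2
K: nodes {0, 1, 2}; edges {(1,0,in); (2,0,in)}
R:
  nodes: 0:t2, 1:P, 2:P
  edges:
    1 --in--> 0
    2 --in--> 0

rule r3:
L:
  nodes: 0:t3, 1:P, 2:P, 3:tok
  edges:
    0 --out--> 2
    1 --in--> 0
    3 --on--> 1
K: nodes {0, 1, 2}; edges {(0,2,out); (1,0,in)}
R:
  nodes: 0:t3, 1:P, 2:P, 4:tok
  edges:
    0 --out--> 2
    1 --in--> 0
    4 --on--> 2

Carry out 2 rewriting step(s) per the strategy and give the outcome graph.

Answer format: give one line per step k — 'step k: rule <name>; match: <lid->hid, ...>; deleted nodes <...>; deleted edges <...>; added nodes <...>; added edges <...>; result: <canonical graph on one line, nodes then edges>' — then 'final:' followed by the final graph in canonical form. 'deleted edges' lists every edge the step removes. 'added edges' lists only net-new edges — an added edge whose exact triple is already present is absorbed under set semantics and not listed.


step 1: rule r1; match: 0->7, 1->1, 2->5, 3->16; deleted nodes 16; deleted edges (16,1,on); added nodes 19; added edges (19,5,on); result: nodes: 0:P, 1:P, 4:P, 5:P, 6:P, 7:t1, 9:t2, 12:t3, 13:tok, 17:tok, 18:tok, 19:tok edges: (1,7,in); (1,9,in); (4,12,in); (5,9,in); (7,5,out); (12,1,out); (13,4,on); (17,0,on); (18,0,on); (19,5,on)
step 2: rule r3; match: 0->12, 1->4, 2->1, 3->13; deleted nodes 13; deleted edges (13,4,on); added nodes 20; added edges (20,1,on); result: nodes: 0:P, 1:P, 4:P, 5:P, 6:P, 7:t1, 9:t2, 12:t3, 17:tok, 18:tok, 19:tok, 20:tok edges: (1,7,in); (1,9,in); (4,12,in); (5,9,in); (7,5,out); (12,1,out); (17,0,on); (18,0,on); (19,5,on); (20,1,on)
final:
nodes: 0:P, 1:P, 4:P, 5:P, 6:P, 7:t1, 9:t2, 12:t3, 17:tok, 18:tok, 19:tok, 20:tok
edges: (1,7,in); (1,9,in); (4,12,in); (5,9,in); (7,5,out); (12,1,out); (17,0,on); (18,0,on); (19,5,on); (20,1,on)


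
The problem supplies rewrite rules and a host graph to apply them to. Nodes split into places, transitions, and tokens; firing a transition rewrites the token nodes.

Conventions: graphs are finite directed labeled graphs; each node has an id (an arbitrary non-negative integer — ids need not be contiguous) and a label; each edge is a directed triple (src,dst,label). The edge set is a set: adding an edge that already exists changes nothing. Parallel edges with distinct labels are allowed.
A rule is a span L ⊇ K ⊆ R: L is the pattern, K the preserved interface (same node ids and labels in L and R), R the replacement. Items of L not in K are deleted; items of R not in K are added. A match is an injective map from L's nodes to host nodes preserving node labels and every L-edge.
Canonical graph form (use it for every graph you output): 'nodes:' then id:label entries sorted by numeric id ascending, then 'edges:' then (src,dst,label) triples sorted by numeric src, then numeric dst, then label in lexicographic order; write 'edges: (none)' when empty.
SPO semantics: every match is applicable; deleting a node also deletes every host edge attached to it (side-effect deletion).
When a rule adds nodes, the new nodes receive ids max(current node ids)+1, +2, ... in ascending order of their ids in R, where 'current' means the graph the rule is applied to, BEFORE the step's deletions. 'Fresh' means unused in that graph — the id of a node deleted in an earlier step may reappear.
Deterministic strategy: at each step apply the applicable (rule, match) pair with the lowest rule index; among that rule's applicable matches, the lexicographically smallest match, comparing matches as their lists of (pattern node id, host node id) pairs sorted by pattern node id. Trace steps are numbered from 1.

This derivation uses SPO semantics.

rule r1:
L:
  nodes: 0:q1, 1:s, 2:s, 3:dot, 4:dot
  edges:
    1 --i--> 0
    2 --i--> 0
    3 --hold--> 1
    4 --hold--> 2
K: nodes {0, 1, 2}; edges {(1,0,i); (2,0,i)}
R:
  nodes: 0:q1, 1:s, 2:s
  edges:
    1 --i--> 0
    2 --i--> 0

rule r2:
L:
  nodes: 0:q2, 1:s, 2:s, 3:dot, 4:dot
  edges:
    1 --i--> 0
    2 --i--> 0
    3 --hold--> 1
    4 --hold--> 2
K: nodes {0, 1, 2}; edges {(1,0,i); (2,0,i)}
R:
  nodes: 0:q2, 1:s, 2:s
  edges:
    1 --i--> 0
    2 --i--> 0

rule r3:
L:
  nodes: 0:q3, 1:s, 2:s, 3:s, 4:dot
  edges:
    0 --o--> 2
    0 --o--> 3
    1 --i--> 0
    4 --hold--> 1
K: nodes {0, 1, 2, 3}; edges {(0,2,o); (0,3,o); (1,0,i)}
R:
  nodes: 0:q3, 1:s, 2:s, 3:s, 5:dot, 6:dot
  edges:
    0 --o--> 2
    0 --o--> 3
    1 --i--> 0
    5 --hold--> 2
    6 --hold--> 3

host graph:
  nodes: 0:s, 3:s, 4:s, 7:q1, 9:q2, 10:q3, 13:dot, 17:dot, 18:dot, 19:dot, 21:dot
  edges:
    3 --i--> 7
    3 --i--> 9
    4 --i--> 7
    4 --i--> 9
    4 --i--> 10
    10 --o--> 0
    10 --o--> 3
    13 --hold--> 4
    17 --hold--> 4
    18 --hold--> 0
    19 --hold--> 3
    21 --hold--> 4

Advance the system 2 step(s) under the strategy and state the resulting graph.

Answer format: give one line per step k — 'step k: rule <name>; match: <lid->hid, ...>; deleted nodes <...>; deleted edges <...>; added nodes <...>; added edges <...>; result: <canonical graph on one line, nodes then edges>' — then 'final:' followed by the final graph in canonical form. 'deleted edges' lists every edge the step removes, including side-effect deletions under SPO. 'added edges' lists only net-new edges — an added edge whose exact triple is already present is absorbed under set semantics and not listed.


step 1: rule r1; match: 0->7, 1->3, 2->4, 3->19, 4->13; deleted nodes 13, 19; deleted edges (13,4,hold); (19,3,hold); added nodes (none); added edges (none); result: nodes: 0:s, 3:s, 4:s, 7:q1, 9:q2, 10:q3, 17:dot, 18:dot, 21:dot edges: (3,7,i); (3,9,i); (4,7,i); (4,9,i); (4,10,i); (10,0,o); (10,3,o); (17,4,hold); (18,0,hold); (21,4,hold)
step 2: rule r3; match: 0->10, 1->4, 2->0, 3->3, 4->17; deleted nodes 17; deleted edges (17,4,hold); added nodes 22, 23; added edges (22,0,hold); (23,3,hold); result: nodes: 0:s, 3:s, 4:s, 7:q1, 9:q2, 10:q3, 18:dot, 21:dot, 22:dot, 23:dot edges: (3,7,i); (3,9,i); (4,7,i); (4,9,i); (4,10,i); (10,0,o); (10,3,o); (18,0,hold); (21,4,hold); (22,0,hold); (23,3,hold)
final:
nodes: 0:s, 3:s, 4:s, 7:q1, 9:q2, 10:q3, 18:dot, 21:dot, 22:dot, 23:dot
edges: (3,7,i); (3,9,i); (4,7,i); (4,9,i); (4,10,i); (10,0,o); (10,3,o); (18,0,hold); (21,4,hold); (22,0,hold); (23,3,hold)


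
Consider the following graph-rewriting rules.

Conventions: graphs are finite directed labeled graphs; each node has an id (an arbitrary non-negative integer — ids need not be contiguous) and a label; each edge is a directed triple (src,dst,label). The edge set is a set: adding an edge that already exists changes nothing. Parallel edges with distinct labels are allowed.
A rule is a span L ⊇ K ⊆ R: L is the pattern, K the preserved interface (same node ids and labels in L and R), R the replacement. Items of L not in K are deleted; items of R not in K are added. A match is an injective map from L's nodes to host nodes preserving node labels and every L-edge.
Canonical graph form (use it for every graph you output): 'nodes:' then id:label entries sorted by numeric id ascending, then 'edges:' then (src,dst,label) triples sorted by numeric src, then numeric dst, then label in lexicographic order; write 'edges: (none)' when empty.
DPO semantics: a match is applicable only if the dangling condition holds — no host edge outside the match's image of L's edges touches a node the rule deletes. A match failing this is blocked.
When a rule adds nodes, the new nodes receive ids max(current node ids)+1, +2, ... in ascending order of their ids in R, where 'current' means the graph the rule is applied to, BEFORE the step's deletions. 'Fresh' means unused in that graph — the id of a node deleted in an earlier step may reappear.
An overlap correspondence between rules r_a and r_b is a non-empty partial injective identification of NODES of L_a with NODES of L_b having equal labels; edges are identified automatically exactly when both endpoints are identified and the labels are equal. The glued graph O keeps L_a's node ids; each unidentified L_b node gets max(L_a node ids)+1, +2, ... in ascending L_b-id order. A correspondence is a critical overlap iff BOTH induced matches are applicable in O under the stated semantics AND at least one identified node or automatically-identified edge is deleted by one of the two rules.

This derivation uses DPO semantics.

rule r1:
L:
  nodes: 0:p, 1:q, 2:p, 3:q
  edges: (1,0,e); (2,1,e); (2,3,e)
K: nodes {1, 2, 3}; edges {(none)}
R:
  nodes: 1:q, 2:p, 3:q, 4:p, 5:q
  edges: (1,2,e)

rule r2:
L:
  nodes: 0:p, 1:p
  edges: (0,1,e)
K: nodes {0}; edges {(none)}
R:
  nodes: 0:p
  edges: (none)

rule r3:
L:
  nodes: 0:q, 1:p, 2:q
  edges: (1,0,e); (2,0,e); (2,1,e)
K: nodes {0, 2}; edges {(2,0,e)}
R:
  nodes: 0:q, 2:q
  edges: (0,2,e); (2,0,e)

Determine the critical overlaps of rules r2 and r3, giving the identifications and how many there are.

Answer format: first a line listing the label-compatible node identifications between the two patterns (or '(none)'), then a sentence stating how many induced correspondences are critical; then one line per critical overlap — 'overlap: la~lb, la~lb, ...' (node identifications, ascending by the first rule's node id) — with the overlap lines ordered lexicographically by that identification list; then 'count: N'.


label-compatible node identifications between L(r2) and L(r3): 0~1, 1~1
0 of the induced correspondences are critical overlaps of r2 and r3.
count: 0


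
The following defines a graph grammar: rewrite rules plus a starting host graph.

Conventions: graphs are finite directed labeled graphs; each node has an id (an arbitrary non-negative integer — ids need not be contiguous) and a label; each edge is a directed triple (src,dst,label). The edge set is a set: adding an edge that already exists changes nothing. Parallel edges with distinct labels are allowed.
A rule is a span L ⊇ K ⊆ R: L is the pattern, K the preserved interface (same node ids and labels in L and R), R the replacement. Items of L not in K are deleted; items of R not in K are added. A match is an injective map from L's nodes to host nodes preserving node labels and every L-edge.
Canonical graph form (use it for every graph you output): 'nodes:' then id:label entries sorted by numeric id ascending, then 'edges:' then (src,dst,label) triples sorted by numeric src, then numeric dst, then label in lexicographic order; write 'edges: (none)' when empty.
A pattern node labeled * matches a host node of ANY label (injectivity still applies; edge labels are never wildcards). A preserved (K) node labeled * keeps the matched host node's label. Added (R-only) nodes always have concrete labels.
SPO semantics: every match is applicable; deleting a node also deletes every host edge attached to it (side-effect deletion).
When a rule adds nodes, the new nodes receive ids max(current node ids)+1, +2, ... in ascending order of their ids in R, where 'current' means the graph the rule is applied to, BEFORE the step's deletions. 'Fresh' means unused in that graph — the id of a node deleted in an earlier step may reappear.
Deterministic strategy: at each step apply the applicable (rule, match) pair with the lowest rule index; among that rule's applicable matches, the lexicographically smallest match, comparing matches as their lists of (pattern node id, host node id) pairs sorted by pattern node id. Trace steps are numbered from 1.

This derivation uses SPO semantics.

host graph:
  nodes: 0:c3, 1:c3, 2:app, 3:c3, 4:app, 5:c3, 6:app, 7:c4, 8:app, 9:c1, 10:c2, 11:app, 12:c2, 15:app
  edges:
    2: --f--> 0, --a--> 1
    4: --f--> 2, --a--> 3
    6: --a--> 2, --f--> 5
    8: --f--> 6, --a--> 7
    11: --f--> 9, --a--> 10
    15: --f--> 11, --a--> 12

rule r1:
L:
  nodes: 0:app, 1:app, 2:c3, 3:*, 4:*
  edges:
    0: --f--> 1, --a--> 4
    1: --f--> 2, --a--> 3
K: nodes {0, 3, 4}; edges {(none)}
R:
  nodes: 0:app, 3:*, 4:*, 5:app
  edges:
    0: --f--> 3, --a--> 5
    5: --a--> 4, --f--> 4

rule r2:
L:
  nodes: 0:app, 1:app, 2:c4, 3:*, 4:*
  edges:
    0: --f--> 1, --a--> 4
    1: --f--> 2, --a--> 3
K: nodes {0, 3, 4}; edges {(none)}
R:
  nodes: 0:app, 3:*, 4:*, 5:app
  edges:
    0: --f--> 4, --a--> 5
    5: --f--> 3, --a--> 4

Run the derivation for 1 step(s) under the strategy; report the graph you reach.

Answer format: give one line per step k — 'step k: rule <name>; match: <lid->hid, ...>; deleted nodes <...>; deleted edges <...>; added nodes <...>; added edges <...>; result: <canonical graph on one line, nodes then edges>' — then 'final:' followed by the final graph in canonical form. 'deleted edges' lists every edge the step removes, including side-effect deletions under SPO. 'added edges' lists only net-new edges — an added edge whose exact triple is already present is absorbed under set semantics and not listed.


step 1: rule r1; match: 0->4, 1->2, 2->0, 3->1, 4->3; deleted nodes 0, 2; deleted edges (2,0,f); (2,1,a); (4,2,f); (4,3,a); (6,2,a); added nodes 16; added edges (4,1,f); (4,16,a); (16,3,a); (16,3,f); result: nodes: 1:c3, 3:c3, 4:app, 5:c3, 6:app, 7:c4, 8:app, 9:c1, 10:c2, 11:app, 12:c2, 15:app, 16:app edges: (4,1,f); (4,16,a); (6,5,f); (8,6,f); (8,7,a); (11,9,f); (11,10,a); (15,11,f); (15,12,a); (16,3,a); (16,3,f)
final:
nodes: 1:c3, 3:c3, 4:app, 5:c3, 6:app, 7:c4, 8:app, 9:c1, 10:c2, 11:app, 12:c2, 15:app, 16:app
edges: (4,1,f); (4,16,a); (6,5,f); (8,6,f); (8,7,a); (11,9,f); (11,10,a); (15,11,f); (15,12,a); (16,3,a); (16,3,f)


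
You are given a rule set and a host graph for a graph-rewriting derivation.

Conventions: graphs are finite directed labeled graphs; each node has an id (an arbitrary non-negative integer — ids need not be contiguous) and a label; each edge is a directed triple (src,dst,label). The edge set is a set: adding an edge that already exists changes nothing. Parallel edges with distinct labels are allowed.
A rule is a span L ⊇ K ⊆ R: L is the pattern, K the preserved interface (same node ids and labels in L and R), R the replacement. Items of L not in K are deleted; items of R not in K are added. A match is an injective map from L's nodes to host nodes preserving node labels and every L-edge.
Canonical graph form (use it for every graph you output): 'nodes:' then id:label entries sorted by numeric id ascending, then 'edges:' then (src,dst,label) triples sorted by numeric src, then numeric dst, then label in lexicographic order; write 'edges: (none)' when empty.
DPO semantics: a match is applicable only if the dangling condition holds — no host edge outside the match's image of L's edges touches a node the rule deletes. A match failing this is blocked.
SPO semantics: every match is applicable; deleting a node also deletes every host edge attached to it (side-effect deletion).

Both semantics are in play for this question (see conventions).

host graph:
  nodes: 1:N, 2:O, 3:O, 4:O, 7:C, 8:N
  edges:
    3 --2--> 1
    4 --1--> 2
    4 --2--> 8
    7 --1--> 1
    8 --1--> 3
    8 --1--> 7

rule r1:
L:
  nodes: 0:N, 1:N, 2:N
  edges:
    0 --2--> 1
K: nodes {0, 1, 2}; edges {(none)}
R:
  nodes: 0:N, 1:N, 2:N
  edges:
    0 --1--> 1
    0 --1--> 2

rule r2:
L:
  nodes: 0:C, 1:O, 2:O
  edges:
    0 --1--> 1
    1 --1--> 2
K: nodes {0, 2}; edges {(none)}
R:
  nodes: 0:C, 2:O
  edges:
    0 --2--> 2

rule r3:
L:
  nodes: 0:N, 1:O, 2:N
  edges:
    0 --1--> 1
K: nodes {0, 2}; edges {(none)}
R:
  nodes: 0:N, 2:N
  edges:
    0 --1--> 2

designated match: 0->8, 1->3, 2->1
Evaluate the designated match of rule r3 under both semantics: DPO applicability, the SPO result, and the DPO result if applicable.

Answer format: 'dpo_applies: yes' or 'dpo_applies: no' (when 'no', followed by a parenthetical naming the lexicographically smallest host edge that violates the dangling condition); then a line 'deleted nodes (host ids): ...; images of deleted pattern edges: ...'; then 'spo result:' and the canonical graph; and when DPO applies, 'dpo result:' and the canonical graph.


dpo_applies: no
(the rule deletes node 3, which keeps host edge (3,1,2) outside the match image — the dangling condition fails, DPO blocks; SPO proceeds and side-deletes such edges)
deleted nodes (host ids): 3; images of deleted pattern edges: (8,3,1)
spo result:
nodes: 1:N, 2:O, 4:O, 7:C, 8:N
edges: (4,2,1); (4,8,2); (7,1,1); (8,1,1); (8,7,1)


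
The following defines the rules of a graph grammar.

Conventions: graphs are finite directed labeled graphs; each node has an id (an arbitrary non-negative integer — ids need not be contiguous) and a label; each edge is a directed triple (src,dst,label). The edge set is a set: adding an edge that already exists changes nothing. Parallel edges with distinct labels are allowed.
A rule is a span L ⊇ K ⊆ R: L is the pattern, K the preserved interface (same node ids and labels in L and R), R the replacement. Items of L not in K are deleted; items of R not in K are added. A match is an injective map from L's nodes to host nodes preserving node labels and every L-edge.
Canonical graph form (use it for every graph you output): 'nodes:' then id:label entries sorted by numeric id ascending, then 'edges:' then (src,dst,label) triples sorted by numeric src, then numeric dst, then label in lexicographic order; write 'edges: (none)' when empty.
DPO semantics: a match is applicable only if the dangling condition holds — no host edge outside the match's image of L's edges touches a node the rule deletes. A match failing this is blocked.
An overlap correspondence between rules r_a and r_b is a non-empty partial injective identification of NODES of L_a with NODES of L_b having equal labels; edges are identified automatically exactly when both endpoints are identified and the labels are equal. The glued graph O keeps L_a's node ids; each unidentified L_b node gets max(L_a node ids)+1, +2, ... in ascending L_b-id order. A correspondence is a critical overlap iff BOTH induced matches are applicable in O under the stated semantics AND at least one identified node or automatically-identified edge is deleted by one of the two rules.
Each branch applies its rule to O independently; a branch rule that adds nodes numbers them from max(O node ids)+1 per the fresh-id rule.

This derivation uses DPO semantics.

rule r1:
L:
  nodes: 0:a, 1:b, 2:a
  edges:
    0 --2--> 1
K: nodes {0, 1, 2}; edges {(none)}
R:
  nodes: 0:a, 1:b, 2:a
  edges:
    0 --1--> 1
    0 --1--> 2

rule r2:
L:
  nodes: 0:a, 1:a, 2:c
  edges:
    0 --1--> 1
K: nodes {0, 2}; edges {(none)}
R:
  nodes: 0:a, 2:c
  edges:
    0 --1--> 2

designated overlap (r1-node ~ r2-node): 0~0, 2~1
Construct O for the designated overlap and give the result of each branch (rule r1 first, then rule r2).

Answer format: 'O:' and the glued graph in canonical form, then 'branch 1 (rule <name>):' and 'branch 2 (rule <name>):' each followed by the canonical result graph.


O:
nodes: 0:a, 1:b, 2:a, 3:c
edges: (0,1,2); (0,2,1)
branch 1 (rule r1):
nodes: 0:a, 1:b, 2:a, 3:c
edges: (0,1,1); (0,2,1)
branch 2 (rule r2):
nodes: 0:a, 1:b, 3:c
edges: (0,1,2); (0,3,1)


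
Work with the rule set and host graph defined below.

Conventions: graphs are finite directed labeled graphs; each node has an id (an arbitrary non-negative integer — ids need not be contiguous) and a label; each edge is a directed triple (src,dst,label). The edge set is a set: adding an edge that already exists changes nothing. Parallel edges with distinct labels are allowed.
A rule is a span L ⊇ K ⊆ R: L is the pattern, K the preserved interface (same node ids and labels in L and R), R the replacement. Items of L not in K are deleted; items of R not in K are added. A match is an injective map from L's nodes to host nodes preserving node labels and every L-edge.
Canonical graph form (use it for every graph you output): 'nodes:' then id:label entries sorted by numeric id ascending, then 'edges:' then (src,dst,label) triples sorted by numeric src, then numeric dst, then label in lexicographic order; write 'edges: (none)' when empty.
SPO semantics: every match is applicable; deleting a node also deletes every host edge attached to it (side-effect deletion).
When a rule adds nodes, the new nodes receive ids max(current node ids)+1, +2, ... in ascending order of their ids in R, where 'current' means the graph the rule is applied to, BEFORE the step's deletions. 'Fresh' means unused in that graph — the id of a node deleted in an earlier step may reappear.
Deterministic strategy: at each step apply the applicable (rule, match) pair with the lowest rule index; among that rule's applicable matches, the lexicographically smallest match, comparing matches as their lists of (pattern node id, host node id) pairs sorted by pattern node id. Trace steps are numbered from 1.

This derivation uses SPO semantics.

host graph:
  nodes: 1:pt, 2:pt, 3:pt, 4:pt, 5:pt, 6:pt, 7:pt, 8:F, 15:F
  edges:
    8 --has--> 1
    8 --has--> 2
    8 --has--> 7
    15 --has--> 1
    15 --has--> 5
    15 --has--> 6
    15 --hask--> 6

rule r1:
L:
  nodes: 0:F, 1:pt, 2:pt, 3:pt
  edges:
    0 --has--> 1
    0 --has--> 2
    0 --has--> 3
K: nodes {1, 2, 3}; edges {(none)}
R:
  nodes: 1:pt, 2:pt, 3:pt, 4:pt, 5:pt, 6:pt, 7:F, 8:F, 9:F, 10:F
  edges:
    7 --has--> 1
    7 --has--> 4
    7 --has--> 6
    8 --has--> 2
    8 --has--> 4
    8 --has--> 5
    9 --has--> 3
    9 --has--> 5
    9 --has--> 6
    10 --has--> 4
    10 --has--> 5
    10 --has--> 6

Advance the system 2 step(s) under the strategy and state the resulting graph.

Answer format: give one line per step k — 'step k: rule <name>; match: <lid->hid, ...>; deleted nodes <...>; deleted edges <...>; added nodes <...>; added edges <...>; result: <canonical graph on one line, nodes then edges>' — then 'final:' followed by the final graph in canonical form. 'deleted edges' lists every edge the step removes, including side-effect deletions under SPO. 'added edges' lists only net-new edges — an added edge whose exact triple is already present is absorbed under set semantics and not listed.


step 1: rule r1; match: 0->8, 1->1, 2->2, 3->7; deleted nodes 8; deleted edges (8,1,has); (8,2,has); (8,7,has); added nodes 16, 17, 18, 19, 20, 21, 22; added edges (19,1,has); (19,16,has); (19,18,has); (20,2,has); (20,16,has); (20,17,has); (21,7,has); (21,17,has); (21,18,has); (22,16,has); (22,17,has); (22,18,has); result: nodes: 1:pt, 2:pt, 3:pt, 4:pt, 5:pt, 6:pt, 7:pt, 15:F, 16:pt, 17:pt, 18:pt, 19:F, 20:F, 21:F, 22:F edges: (15,1,has); (15,5,has); (15,6,has); (15,6,hask); (19,1,has); (19,16,has); (19,18,has); (20,2,has); (20,16,has); (20,17,has); (21,7,has); (21,17,has); (21,18,has); (22,16,has); (22,17,has); (22,18,has)
step 2: rule r1; match: 0->15, 1->1, 2->5, 3->6; deleted nodes 15; deleted edges (15,1,has); (15,5,has); (15,6,has); (15,6,hask); added nodes 23, 24, 25, 26, 27, 28, 29; added edges (26,1,has); (26,23,has); (26,25,has); (27,5,has); (27,23,has); (27,24,has); (28,6,has); (28,24,has); (28,25,has); (29,23,has); (29,24,has); (29,25,has); result: nodes: 1:pt, 2:pt, 3:pt, 4:pt, 5:pt, 6:pt, 7:pt, 16:pt, 17:pt, 18:pt, 19:F, 20:F, 21:F, 22:F, 23:pt, 24:pt, 25:pt, 26:F, 27:F, 28:F, 29:F edges: (19,1,has); (19,16,has); (19,18,has); (20,2,has); (20,16,has); (20,17,has); (21,7,has); (21,17,has); (21,18,has); (22,16,has); (22,17,has); (22,18,has); (26,1,has); (26,23,has); (26,25,has); (27,5,has); (27,23,has); (27,24,has); (28,6,has); (28,24,has); (28,25,has); (29,23,has); (29,24,has); (29,25,has)
final:
nodes: 1:pt, 2:pt, 3:pt, 4:pt, 5:pt, 6:pt, 7:pt, 16:pt, 17:pt, 18:pt, 19:F, 20:F, 21:F, 22:F, 23:pt, 24:pt, 25:pt, 26:F, 27:F, 28:F, 29:F
edges: (19,1,has); (19,16,has); (19,18,has); (20,2,has); (20,16,has); (20,17,has); (21,7,has); (21,17,has); (21,18,has); (22,16,has); (22,17,has); (22,18,has); (26,1,has); (26,23,has); (26,25,has); (27,5,has); (27,23,has); (27,24,has); (28,6,has); (28,24,has); (28,25,has); (29,23,has); (29,24,has); (29,25,has)


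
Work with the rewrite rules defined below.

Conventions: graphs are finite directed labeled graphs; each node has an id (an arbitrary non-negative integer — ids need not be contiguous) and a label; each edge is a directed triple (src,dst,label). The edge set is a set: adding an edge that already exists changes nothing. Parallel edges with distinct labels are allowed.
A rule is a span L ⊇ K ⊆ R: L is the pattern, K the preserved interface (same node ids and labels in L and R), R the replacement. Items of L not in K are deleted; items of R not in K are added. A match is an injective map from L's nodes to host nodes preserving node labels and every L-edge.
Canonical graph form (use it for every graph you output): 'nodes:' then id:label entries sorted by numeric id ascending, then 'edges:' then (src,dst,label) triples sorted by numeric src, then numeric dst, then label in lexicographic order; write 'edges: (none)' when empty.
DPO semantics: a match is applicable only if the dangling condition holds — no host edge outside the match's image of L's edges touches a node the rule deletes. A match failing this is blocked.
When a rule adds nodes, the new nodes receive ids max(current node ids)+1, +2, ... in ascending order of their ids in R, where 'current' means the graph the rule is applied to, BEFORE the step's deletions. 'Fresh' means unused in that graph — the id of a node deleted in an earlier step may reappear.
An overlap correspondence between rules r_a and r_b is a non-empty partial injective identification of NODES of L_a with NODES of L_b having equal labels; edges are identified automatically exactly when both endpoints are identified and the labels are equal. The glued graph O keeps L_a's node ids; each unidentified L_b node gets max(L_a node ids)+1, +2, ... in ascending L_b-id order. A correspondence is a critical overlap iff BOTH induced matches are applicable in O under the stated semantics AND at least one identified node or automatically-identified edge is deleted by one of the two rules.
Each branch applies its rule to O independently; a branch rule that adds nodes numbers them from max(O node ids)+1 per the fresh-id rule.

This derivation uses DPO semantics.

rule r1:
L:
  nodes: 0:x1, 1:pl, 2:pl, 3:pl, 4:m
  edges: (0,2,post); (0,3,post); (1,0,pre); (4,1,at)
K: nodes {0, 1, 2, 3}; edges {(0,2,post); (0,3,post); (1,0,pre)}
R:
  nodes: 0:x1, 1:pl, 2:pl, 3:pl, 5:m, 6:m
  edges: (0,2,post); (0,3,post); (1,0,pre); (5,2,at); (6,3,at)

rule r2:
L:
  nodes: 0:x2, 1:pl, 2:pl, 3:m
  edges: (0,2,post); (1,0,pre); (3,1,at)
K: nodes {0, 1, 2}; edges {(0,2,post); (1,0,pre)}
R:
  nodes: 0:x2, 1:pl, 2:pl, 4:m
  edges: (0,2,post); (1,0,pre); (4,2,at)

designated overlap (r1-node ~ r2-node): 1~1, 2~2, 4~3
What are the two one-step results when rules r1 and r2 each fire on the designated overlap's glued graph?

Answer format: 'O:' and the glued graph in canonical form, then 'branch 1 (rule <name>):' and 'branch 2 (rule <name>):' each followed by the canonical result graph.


O:
nodes: 0:x1, 1:pl, 2:pl, 3:pl, 4:m, 5:x2
edges: (0,2,post); (0,3,post); (1,0,pre); (1,5,pre); (4,1,at); (5,2,post)
branch 1 (rule r1):
nodes: 0:x1, 1:pl, 2:pl, 3:pl, 5:x2, 6:m, 7:m
edges: (0,2,post); (0,3,post); (1,0,pre); (1,5,pre); (5,2,post); (6,2,at); (7,3,at)
branch 2 (rule r2):
nodes: 0:x1, 1:pl, 2:pl, 3:pl, 5:x2, 6:m
edges: (0,2,post); (0,3,post); (1,0,pre); (1,5,pre); (5,2,post); (6,2,at)


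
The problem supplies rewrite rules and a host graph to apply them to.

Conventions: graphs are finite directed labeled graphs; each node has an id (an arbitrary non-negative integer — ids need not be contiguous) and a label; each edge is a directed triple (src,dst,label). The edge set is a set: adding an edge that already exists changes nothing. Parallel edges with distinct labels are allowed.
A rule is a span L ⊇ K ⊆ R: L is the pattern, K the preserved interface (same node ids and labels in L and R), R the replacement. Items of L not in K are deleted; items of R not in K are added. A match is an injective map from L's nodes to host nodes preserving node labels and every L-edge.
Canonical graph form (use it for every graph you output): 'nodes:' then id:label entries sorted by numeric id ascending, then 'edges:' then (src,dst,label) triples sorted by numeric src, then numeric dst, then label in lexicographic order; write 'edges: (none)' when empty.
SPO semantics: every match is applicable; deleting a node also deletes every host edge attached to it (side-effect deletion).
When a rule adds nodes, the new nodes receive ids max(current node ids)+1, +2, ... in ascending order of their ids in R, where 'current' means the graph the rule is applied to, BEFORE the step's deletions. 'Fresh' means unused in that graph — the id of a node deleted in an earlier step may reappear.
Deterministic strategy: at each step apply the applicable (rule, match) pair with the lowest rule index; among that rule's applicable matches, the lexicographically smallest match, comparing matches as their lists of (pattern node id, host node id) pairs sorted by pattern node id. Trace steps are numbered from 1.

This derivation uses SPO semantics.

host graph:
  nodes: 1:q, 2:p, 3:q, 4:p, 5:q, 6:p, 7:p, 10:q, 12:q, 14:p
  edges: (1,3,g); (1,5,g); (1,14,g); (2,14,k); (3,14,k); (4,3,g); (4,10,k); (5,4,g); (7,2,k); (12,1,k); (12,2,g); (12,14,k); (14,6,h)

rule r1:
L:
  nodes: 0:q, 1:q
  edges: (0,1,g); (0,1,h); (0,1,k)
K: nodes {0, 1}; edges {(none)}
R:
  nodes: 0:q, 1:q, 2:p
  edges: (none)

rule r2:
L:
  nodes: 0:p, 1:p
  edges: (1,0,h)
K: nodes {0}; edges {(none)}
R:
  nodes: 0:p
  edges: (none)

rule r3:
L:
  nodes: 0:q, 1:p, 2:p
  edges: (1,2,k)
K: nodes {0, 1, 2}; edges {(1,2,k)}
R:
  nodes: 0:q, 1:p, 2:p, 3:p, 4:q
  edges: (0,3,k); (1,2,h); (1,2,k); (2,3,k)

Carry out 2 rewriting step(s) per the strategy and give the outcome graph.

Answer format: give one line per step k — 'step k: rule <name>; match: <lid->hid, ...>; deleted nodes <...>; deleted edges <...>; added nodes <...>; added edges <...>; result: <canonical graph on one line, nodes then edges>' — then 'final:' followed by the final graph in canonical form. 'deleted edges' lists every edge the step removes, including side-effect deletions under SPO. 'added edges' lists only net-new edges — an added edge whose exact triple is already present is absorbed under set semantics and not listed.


step 1: rule r2; match: 0->6, 1->14; deleted nodes 14; deleted edges (1,14,g); (2,14,k); (3,14,k); (12,14,k); (14,6,h); added nodes (none); added edges (none); result: nodes: 1:q, 2:p, 3:q, 4:p, 5:q, 6:p, 7:p, 10:q, 12:q edges: (1,3,g); (1,5,g); (4,3,g); (4,10,k); (5,4,g); (7,2,k); (12,1,k); (12,2,g)
step 2: rule r3; match: 0->1, 1->7, 2->2; deleted nodes (none); deleted edges (none); added nodes 13, 14; added edges (1,13,k); (2,13,k); (7,2,h); result: nodes: 1:q, 2:p, 3:q, 4:p, 5:q, 6:p, 7:p, 10:q, 12:q, 13:p, 14:q edges: (1,3,g); (1,5,g); (1,13,k); (2,13,k); (4,3,g); (4,10,k); (5,4,g); (7,2,h); (7,2,k); (12,1,k); (12,2,g)
final:
nodes: 1:q, 2:p, 3:q, 4:p, 5:q, 6:p, 7:p, 10:q, 12:q, 13:p, 14:q
edges: (1,3,g); (1,5,g); (1,13,k); (2,13,k); (4,3,g); (4,10,k); (5,4,g); (7,2,h); (7,2,k); (12,1,k); (12,2,g)


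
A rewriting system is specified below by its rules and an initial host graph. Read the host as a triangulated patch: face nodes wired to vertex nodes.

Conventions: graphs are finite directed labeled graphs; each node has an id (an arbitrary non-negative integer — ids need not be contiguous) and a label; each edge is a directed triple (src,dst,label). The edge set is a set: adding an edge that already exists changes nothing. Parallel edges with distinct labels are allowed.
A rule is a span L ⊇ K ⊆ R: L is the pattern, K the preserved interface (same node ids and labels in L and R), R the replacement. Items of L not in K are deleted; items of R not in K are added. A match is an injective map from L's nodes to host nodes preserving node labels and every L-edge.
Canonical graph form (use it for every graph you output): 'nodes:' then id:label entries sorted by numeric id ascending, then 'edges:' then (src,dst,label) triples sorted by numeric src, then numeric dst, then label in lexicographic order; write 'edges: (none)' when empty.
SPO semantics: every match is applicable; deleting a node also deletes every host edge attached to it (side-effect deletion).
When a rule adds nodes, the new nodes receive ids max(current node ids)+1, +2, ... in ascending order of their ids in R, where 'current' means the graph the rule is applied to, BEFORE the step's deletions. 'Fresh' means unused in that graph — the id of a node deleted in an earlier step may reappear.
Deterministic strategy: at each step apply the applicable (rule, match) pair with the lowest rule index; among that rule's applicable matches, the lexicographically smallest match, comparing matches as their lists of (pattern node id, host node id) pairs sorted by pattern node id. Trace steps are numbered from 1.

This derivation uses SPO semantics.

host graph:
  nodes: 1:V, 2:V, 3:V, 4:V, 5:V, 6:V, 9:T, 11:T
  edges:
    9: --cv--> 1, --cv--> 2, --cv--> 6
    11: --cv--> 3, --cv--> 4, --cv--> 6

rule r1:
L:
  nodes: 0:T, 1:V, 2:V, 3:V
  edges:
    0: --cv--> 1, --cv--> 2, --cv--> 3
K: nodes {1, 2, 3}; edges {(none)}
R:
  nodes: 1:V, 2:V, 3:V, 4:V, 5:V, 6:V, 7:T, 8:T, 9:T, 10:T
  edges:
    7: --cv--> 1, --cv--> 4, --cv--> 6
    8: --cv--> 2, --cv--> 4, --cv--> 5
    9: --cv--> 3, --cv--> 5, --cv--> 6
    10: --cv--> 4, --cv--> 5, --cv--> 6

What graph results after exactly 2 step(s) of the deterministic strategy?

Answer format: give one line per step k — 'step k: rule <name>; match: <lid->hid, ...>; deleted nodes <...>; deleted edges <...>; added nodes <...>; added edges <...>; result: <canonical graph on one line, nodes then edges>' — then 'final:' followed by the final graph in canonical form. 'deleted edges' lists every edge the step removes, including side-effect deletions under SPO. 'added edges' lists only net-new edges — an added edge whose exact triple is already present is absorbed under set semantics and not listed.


step 1: rule r1; match: 0->9, 1->1, 2->2, 3->6; deleted nodes 9; deleted edges (9,1,cv); (9,2,cv); (9,6,cv); added nodes 12, 13, 14, 15, 16, 17, 18; added edges (15,1,cv); (15,12,cv); (15,14,cv); (16,2,cv); (16,12,cv); (16,13,cv); (17,6,cv); (17,13,cv); (17,14,cv); (18,12,cv); (18,13,cv); (18,14,cv); result: nodes: 1:V, 2:V, 3:V, 4:V, 5:V, 6:V, 11:T, 12:V, 13:V, 14:V, 15:T, 16:T, 17:T, 18:T edges: (11,3,cv); (11,4,cv); (11,6,cv); (15,1,cv); (15,12,cv); (15,14,cv); (16,2,cv); (16,12,cv); (16,13,cv); (17,6,cv); (17,13,cv); (17,14,cv); (18,12,cv); (18,13,cv); (18,14,cv)
step 2: rule r1; match: 0->11, 1->3, 2->4, 3->6; deleted nodes 11; deleted edges (11,3,cv); (11,4,cv); (11,6,cv); added nodes 19, 20, 21, 22, 23, 24, 25; added edges (22,3,cv); (22,19,cv); (22,21,cv); (23,4,cv); (23,19,cv); (23,20,cv); (24,6,cv); (24,20,cv); (24,21,cv); (25,19,cv); (25,20,cv); (25,21,cv); result: nodes: 1:V, 2:V, 3:V, 4:V, 5:V, 6:V, 12:V, 13:V, 14:V, 15:T, 16:T, 17:T, 18:T, 19:V, 20:V, 21:V, 22:T, 23:T, 24:T, 25:T edges: (15,1,cv); (15,12,cv); (15,14,cv); (16,2,cv); (16,12,cv); (16,13,cv); (17,6,cv); (17,13,cv); (17,14,cv); (18,12,cv); (18,13,cv); (18,14,cv); (22,3,cv); (22,19,cv); (22,21,cv); (23,4,cv); (23,19,cv); (23,20,cv); (24,6,cv); (24,20,cv); (24,21,cv); (25,19,cv); (25,20,cv); (25,21,cv)
final:
nodes: 1:V, 2:V, 3:V, 4:V, 5:V, 6:V, 12:V, 13:V, 14:V, 15:T, 16:T, 17:T, 18:T, 19:V, 20:V, 21:V, 22:T, 23:T, 24:T, 25:T
edges: (15,1,cv); (15,12,cv); (15,14,cv); (16,2,cv); (16,12,cv); (16,13,cv); (17,6,cv); (17,13,cv); (17,14,cv); (18,12,cv); (18,13,cv); (18,14,cv); (22,3,cv); (22,19,cv); (22,21,cv); (23,4,cv); (23,19,cv); (23,20,cv); (24,6,cv); (24,20,cv); (24,21,cv); (25,19,cv); (25,20,cv); (25,21,cv)


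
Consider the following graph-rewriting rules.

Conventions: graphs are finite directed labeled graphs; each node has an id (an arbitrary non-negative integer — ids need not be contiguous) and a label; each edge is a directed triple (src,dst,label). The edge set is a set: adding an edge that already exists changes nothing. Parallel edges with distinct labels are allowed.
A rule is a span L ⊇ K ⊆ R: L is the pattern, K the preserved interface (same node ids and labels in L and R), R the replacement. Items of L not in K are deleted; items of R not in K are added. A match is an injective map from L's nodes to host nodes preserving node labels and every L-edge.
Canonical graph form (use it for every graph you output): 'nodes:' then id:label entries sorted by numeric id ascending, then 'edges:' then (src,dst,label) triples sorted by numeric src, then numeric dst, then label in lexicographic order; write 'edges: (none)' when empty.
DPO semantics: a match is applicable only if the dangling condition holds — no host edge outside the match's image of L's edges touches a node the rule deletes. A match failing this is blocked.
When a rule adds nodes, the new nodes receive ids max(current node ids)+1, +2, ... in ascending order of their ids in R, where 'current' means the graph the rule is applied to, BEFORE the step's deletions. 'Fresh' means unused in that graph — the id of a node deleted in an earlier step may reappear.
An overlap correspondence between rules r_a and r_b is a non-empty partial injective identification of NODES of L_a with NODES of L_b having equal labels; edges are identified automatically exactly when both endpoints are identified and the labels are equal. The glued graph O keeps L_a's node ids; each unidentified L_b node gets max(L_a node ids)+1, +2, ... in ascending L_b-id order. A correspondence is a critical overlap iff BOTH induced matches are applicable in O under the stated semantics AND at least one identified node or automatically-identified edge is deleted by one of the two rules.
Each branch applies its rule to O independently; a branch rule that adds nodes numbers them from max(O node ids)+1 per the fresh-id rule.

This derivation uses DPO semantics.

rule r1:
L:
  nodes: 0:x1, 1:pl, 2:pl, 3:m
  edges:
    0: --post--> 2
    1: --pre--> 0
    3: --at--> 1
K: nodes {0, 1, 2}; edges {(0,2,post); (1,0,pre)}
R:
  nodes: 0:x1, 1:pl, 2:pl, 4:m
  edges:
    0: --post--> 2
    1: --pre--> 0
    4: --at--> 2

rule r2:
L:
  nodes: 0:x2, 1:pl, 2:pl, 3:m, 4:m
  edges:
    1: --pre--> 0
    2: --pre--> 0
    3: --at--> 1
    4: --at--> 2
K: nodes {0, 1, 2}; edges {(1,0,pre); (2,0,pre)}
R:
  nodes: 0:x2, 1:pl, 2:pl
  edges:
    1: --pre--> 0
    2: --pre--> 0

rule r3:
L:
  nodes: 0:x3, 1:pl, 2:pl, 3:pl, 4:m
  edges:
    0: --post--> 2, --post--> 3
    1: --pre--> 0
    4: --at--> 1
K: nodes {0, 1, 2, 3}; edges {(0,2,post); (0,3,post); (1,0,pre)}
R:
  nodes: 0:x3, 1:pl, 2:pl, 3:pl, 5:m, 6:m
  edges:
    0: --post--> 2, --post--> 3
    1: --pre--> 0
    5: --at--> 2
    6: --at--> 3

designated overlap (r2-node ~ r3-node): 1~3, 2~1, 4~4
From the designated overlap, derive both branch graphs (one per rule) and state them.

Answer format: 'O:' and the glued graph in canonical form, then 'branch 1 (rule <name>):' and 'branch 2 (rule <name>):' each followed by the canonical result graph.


O:
nodes: 0:x2, 1:pl, 2:pl, 3:m, 4:m, 5:x3, 6:pl
edges: (1,0,pre); (2,0,pre); (2,5,pre); (3,1,at); (4,2,at); (5,1,post); (5,6,post)
branch 1 (rule r2):
nodes: 0:x2, 1:pl, 2:pl, 5:x3, 6:pl
edges: (1,0,pre); (2,0,pre); (2,5,pre); (5,1,post); (5,6,post)
branch 2 (rule r3):
nodes: 0:x2, 1:pl, 2:pl, 3:m, 5:x3, 6:pl, 7:m, 8:m
edges: (1,0,pre); (2,0,pre); (2,5,pre); (3,1,at); (5,1,post); (5,6,post); (7,6,at); (8,1,at)
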